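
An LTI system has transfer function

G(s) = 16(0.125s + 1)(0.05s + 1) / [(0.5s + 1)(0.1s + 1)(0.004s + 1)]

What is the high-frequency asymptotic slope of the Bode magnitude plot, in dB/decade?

Each pole contributes −20 dB/decade at high frequency; each zero contributes +20 dB/decade.
Net: 2 zero(s) − 3 pole(s) → -20 dB/decade.

-20 dB/decade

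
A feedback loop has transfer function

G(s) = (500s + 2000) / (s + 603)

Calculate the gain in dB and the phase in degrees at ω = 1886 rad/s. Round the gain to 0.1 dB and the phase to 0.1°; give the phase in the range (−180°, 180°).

Substitute s = j1886:
Numerator: 500(j1886) + 2000 = 2000 + j943000
Denominator: (j1886) + 603 = 603 + j1886
|N| = √(2000² + 943000²) ≈ 9.43e+05, ∠N ≈ 89.88°
|D| = √(603² + 1886²) ≈ 1980.1, ∠D ≈ 72.27°
|G| = 9.43e+05 / 1980.1 ≈ 476.24
Gain = 20 log₁₀(476.24) ≈ 53.56 dB
∠G = 89.88° − 72.27° = 17.61°

53.6 dB, 17.6°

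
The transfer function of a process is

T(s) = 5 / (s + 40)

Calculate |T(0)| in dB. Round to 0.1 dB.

T(0) = 5 / (40) = 0.125
20 log₁₀(0.125) ≈ -18.06 dB

-18.1 dB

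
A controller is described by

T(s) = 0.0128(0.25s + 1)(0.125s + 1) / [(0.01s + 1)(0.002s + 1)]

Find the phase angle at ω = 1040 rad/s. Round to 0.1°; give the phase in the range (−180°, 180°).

30.5°

At ω = 1040 rad/s:
zero (1 + j1040·0.25) = 1 + j260 → |·| ≈ 260, ∠ ≈ 89.78°
zero (1 + j1040·0.125) = 1 + j130 → |·| ≈ 130, ∠ ≈ 89.56°
pole (1 + j1040·0.01) = 1 + j10.4 → |·| ≈ 10.448, ∠ ≈ 84.51°
pole (1 + j1040·0.002) = 1 + j2.08 → |·| ≈ 2.3079, ∠ ≈ 64.32°
∠T = (89.78° + 89.56°) − (84.51° + 64.32°) = 30.51°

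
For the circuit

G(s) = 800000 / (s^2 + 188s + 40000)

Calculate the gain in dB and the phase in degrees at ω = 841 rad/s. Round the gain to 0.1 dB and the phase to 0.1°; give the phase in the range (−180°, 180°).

At s = jω = j841:
quadratic: (j841)² + 188·j841 + 40000 = -667281 + j158108 → |·| ≈ 6.8576e+05, ∠ ≈ 166.67°
|G| = 800000 / 6.8576e+05 ≈ 1.1666
Gain = 20 log₁₀(1.1666) ≈ 1.34 dB
∠G = 0.00° − 166.67° = -166.67°

1.3 dB, -166.7°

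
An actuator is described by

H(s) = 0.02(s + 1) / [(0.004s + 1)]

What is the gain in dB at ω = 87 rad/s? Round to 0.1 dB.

4.3 dB

At ω = 87 rad/s:
zero (1 + j87·1) = 1 + j87 → |·| ≈ 87.006, ∠ ≈ 89.34°
pole (1 + j87·0.004) = 1 + j0.348 → |·| ≈ 1.0588, ∠ ≈ 19.19°
|H| = 0.02 · 87.006 / (1.0588) ≈ 1.6435
Gain = 20 log₁₀(1.6435) ≈ 4.32 dB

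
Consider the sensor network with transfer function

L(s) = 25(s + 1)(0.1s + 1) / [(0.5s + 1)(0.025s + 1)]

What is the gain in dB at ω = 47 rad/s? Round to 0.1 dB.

At ω = 47 rad/s:
zero (1 + j47·1) = 1 + j47 → |·| ≈ 47.011, ∠ ≈ 88.78°
zero (1 + j47·0.1) = 1 + j4.7 → |·| ≈ 4.8052, ∠ ≈ 77.99°
pole (1 + j47·0.5) = 1 + j23.5 → |·| ≈ 23.521, ∠ ≈ 87.56°
pole (1 + j47·0.025) = 1 + j1.175 → |·| ≈ 1.5429, ∠ ≈ 49.60°
|L| = 25 · 47.011 · 4.8052 / (23.521 · 1.5429) ≈ 155.62
Gain = 20 log₁₀(155.62) ≈ 43.84 dB

43.8 dB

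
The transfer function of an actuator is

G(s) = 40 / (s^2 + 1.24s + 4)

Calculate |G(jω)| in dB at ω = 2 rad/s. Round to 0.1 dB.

At s = jω = j2:
quadratic: (j2)² + 1.24·j2 + 4 = 0 + j2.48 → |·| ≈ 2.48, ∠ ≈ 90.00°
|G| = 40 / 2.48 ≈ 16.129
Gain = 20 log₁₀(16.129) ≈ 24.15 dB

24.2 dB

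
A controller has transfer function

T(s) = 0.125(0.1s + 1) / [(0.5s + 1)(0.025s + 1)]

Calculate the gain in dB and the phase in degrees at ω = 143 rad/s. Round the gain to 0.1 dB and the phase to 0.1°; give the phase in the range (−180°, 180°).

-43.4 dB, -77.6°

At ω = 143 rad/s:
zero (1 + j143·0.1) = 1 + j14.3 → |·| ≈ 14.335, ∠ ≈ 86.00°
pole (1 + j143·0.5) = 1 + j71.5 → |·| ≈ 71.507, ∠ ≈ 89.20°
pole (1 + j143·0.025) = 1 + j3.575 → |·| ≈ 3.7122, ∠ ≈ 74.37°
|T| = 0.125 · 14.335 / (71.507 · 3.7122) ≈ 0.0067504
Gain = 20 log₁₀(0.0067504) ≈ -43.41 dB
∠T = (86.00°) − (89.20° + 74.37°) = -77.57°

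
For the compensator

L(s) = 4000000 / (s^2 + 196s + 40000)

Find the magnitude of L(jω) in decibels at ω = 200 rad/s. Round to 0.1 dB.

At s = jω = j200:
quadratic: (j200)² + 196·j200 + 40000 = 0 + j39200 → |·| ≈ 39200, ∠ ≈ 90.00°
|L| = 4000000 / 39200 ≈ 102.04
Gain = 20 log₁₀(102.04) ≈ 40.18 dB

40.2 dB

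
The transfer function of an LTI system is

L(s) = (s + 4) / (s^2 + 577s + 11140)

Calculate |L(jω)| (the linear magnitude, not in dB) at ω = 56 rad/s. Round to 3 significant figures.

0.00169

Substitute s = j56:
Numerator: (j56) + 4 = 4 + j56
Denominator: (j56)^2 + 577(j56) + 11140 = 8004 + j32312
|N| = √(4² + 56²) ≈ 56.143, ∠N ≈ 85.91°
|D| = √(8004² + 32312²) ≈ 33289, ∠D ≈ 76.09°
|L| = 56.143 / 33289 ≈ 0.0016865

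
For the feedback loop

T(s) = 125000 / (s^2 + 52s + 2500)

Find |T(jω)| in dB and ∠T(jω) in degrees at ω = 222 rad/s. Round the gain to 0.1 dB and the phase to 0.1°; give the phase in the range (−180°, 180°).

8.3 dB, -166.1°

At s = jω = j222:
quadratic: (j222)² + 52·j222 + 2500 = -46784 + j11544 → |·| ≈ 48187, ∠ ≈ 166.14°
|T| = 125000 / 48187 ≈ 2.5941
Gain = 20 log₁₀(2.5941) ≈ 8.28 dB
∠T = 0.00° − 166.14° = -166.14°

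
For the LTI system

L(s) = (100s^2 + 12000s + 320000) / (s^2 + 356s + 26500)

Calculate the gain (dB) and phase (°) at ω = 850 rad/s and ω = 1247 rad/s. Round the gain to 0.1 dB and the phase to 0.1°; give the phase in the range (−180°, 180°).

ω = 850: 39.6 dB, 15.4°; ω = 1247: 39.8 dB, 10.7°

Substitute s = j850:
Numerator: 100(j850)^2 + 12000(j850) + 320000 = -71930000 + j10200000
Denominator: (j850)^2 + 356(j850) + 26500 = -696000 + j302600
|N| = √(71930000² + 10200000²) ≈ 7.265e+07, ∠N ≈ 171.93°
|D| = √(696000² + 302600²) ≈ 7.5894e+05, ∠D ≈ 156.50°
|L| = 7.265e+07 / 7.5894e+05 ≈ 95.726
Gain = 20 log₁₀(95.726) ≈ 39.62 dB
∠L = 171.93° − 156.50° = 15.43°

Substitute s = j1247:
Numerator: 100(j1247)^2 + 12000(j1247) + 320000 = -155180900 + j14964000
Denominator: (j1247)^2 + 356(j1247) + 26500 = -1528509 + j443932
|N| = √(155180900² + 14964000²) ≈ 1.559e+08, ∠N ≈ 174.49°
|D| = √(1528509² + 443932²) ≈ 1.5917e+06, ∠D ≈ 163.80°
|L| = 1.559e+08 / 1.5917e+06 ≈ 97.946
Gain = 20 log₁₀(97.946) ≈ 39.82 dB
∠L = 174.49° − 163.80° = 10.69°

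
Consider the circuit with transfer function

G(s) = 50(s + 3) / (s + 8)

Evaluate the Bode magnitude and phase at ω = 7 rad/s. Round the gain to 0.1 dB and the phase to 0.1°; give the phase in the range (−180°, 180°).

At s = jω = j7:
zero (s+3): 3 + j7 → |·| = √(3²+7²) = √58 ≈ 7.6158, ∠ = arctan(7/3) ≈ 66.80°
pole (s+8): 8 + j7 → |·| = √(8²+7²) = √113 ≈ 10.63, ∠ = arctan(7/8) ≈ 41.19°
|G| = 50 · 7.6158 / 10.63 ≈ 35.822
Gain = 20 log₁₀(35.822) ≈ 31.08 dB
∠G = 66.80° − 41.19° = 25.61°

31.1 dB, 25.6°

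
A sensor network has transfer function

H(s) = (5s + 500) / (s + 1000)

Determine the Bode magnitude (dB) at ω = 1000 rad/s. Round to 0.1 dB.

Substitute s = j1000:
Numerator: 5(j1000) + 500 = 500 + j5000
Denominator: (j1000) + 1000 = 1000 + j1000
|N| = √(500² + 5000²) ≈ 5024.9, ∠N ≈ 84.29°
|D| = √(1000² + 1000²) ≈ 1414.2, ∠D ≈ 45.00°
|H| = 5024.9 / 1414.2 ≈ 3.5532
Gain = 20 log₁₀(3.5532) ≈ 11.01 dB

11.0 dB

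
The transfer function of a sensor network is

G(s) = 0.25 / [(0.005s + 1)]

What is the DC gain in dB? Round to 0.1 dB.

G(0) = 0.25 · 1 / 1 = 0.25
20 log₁₀(0.25) ≈ -12.04 dB

-12.0 dB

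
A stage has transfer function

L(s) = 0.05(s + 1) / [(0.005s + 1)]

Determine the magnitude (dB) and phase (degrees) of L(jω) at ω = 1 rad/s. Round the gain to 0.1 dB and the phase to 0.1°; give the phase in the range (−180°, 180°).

-23.0 dB, 44.7°

At ω = 1 rad/s:
zero (1 + j1·1) = 1 + j1 → |·| ≈ 1.4142, ∠ ≈ 45.00°
pole (1 + j1·0.005) = 1 + j0.005 → |·| ≈ 1, ∠ ≈ 0.29°
|L| = 0.05 · 1.4142 / (1) ≈ 0.07071
Gain = 20 log₁₀(0.07071) ≈ -23.01 dB
∠L = (45.00°) − (0.29°) = 44.71°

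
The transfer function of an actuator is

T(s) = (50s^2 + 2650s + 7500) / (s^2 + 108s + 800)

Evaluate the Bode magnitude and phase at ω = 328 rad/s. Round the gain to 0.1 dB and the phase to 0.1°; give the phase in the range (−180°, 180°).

33.7 dB, 9.2°

Substitute s = j328:
Numerator: 50(j328)^2 + 2650(j328) + 7500 = -5371700 + j869200
Denominator: (j328)^2 + 108(j328) + 800 = -106784 + j35424
|N| = √(5371700² + 869200²) ≈ 5.4416e+06, ∠N ≈ 170.81°
|D| = √(106784² + 35424²) ≈ 1.1251e+05, ∠D ≈ 161.65°
|T| = 5.4416e+06 / 1.1251e+05 ≈ 48.365
Gain = 20 log₁₀(48.365) ≈ 33.69 dB
∠T = 170.81° − 161.65° = 9.16°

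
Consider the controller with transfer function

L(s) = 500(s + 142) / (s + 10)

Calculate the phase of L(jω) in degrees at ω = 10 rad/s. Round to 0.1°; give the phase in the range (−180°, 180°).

-41.0°

At s = jω = j10:
zero (s+142): 142 + j10 → |·| = √(142²+10²) = √20264 ≈ 142.35, ∠ = arctan(10/142) ≈ 4.03°
pole (s+10): 10 + j10 → |·| = √(10²+10²) = √200 ≈ 14.142, ∠ = arctan(10/10) ≈ 45.00°
∠L = 4.03° − 45.00° = -40.97°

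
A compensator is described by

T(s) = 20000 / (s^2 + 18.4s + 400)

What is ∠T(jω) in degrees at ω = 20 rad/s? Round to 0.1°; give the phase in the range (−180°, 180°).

At s = jω = j20:
quadratic: (j20)² + 18.4·j20 + 400 = 0 + j368 → |·| ≈ 368, ∠ ≈ 90.00°
∠T = 0.00° − 90.00° = -90.00°

-90.0°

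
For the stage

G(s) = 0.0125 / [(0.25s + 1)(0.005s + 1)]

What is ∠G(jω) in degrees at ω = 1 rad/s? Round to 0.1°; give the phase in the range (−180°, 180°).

-14.3°

At ω = 1 rad/s:
pole (1 + j1·0.25) = 1 + j0.25 → |·| ≈ 1.0308, ∠ ≈ 14.04°
pole (1 + j1·0.005) = 1 + j0.005 → |·| ≈ 1, ∠ ≈ 0.29°
∠G = (0°) − (14.04° + 0.29°) = -14.33°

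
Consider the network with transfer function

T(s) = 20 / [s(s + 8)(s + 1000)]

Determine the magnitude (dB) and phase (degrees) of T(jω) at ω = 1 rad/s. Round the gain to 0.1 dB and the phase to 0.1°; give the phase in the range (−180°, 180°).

At s = jω = j1:
pole (s+8): 8 + j1 → |·| = √(8²+1²) = √65 ≈ 8.0623, ∠ = arctan(1/8) ≈ 7.13°
pole (s+1000): 1000 + j1 → |·| = √(1000²+1²) = √1000001 ≈ 1000, ∠ = arctan(1/1000) ≈ 0.06°
pole at origin: |s| = 1, ∠ = 90.00° (in denominator)
|T| = 20 / 8062.3 ≈ 0.0024807
Gain = 20 log₁₀(0.0024807) ≈ -52.11 dB
∠T = 0.00° − 97.19° = -97.19°

-52.1 dB, -97.2°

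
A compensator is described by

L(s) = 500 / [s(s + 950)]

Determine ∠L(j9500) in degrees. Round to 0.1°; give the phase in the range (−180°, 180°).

-174.3°

At s = jω = j9500:
pole (s+950): 950 + j9500 → |·| = √(950²+9500²) = √91152500 ≈ 9547.4, ∠ = arctan(9500/950) ≈ 84.29°
pole at origin: |s| = 9500, ∠ = 90.00° (in denominator)
∠L = 0.00° − 174.29° = -174.29°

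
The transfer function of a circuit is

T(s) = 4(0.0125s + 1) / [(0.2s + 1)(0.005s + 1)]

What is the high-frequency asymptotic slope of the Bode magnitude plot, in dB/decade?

-20 dB/decade

Each pole contributes −20 dB/decade at high frequency; each zero contributes +20 dB/decade.
Net: 1 zero(s) − 2 pole(s) → -20 dB/decade.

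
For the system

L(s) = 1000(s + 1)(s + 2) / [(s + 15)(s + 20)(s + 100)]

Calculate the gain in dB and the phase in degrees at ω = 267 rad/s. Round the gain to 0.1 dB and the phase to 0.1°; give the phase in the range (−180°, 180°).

At s = jω = j267:
zero (s+1): 1 + j267 → |·| = √(1²+267²) = √71290 ≈ 267, ∠ = arctan(267/1) ≈ 89.79°
zero (s+2): 2 + j267 → |·| = √(2²+267²) = √71293 ≈ 267.01, ∠ = arctan(267/2) ≈ 89.57°
pole (s+15): 15 + j267 → |·| = √(15²+267²) = √71514 ≈ 267.42, ∠ = arctan(267/15) ≈ 86.78°
pole (s+20): 20 + j267 → |·| = √(20²+267²) = √71689 ≈ 267.75, ∠ = arctan(267/20) ≈ 85.72°
pole (s+100): 100 + j267 → |·| = √(100²+267²) = √81289 ≈ 285.11, ∠ = arctan(267/100) ≈ 69.47°
|L| = 1000 · 71292 / 2.0414e+07 ≈ 3.4923
Gain = 20 log₁₀(3.4923) ≈ 10.86 dB
∠L = 179.36° − 241.97° = -62.61°

10.9 dB, -62.6°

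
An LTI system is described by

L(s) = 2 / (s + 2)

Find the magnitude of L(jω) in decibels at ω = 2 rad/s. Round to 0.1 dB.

-3.0 dB

At s = jω = j2:
pole (s+2): 2 + j2 → |·| = √(2²+2²) = √8 ≈ 2.8284, ∠ = arctan(2/2) ≈ 45.00°
|L| = 2 / 2.8284 ≈ 0.70711
Gain = 20 log₁₀(0.70711) ≈ -3.01 dB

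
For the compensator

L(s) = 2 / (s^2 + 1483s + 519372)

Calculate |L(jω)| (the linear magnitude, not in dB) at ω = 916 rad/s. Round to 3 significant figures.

1.43e-06

Substitute s = j916:
Numerator: 2 = 2 + j0
Denominator: (j916)^2 + 1483(j916) + 519372 = -319684 + j1358428
|N| = √(2² + 0²) ≈ 2, ∠N ≈ 0.00°
|D| = √(319684² + 1358428²) ≈ 1.3955e+06, ∠D ≈ 103.24°
|L| = 2 / 1.3955e+06 ≈ 1.4332e-06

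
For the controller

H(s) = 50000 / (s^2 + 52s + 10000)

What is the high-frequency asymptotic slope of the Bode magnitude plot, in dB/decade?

-40 dB/decade

Each pole contributes −20 dB/decade at high frequency; each zero contributes +20 dB/decade.
Net: 0 zero(s) − 2 pole(s) → -40 dB/decade.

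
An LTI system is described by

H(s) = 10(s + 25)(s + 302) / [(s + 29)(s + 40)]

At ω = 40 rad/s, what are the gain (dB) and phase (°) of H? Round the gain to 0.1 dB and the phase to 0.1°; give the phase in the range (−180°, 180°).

34.2 dB, -33.5°

At s = jω = j40:
zero (s+25): 25 + j40 → |·| = √(25²+40²) = √2225 ≈ 47.17, ∠ = arctan(40/25) ≈ 57.99°
zero (s+302): 302 + j40 → |·| = √(302²+40²) = √92804 ≈ 304.64, ∠ = arctan(40/302) ≈ 7.54°
pole (s+29): 29 + j40 → |·| = √(29²+40²) = √2441 ≈ 49.406, ∠ = arctan(40/29) ≈ 54.06°
pole (s+40): 40 + j40 → |·| = √(40²+40²) = √3200 ≈ 56.569, ∠ = arctan(40/40) ≈ 45.00°
|H| = 10 · 14370 / 2794.8 ≈ 51.417
Gain = 20 log₁₀(51.417) ≈ 34.22 dB
∠H = 65.53° − 99.06° = -33.53°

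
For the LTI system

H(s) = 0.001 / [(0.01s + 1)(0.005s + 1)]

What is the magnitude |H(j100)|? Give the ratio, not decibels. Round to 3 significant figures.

0.000632

At ω = 100 rad/s:
pole (1 + j100·0.01) = 1 + j1 → |·| ≈ 1.4142, ∠ ≈ 45.00°
pole (1 + j100·0.005) = 1 + j0.5 → |·| ≈ 1.118, ∠ ≈ 26.57°
|H| = 0.001 · 1 / (1.4142 · 1.118) ≈ 0.00063248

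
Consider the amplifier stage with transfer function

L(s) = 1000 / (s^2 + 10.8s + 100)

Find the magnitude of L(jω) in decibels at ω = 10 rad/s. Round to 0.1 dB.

At s = jω = j10:
quadratic: (j10)² + 10.8·j10 + 100 = 0 + j108 → |·| ≈ 108, ∠ ≈ 90.00°
|L| = 1000 / 108 ≈ 9.2593
Gain = 20 log₁₀(9.2593) ≈ 19.33 dB

19.3 dB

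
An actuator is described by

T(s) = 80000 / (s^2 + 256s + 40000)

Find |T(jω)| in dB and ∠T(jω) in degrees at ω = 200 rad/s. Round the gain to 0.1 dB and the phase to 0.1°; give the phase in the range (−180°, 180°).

At s = jω = j200:
quadratic: (j200)² + 256·j200 + 40000 = 0 + j51200 → |·| ≈ 51200, ∠ ≈ 90.00°
|T| = 80000 / 51200 ≈ 1.5625
Gain = 20 log₁₀(1.5625) ≈ 3.88 dB
∠T = 0.00° − 90.00° = -90.00°

3.9 dB, -90.0°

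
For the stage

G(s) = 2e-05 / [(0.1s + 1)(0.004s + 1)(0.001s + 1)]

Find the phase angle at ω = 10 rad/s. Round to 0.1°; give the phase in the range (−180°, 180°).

At ω = 10 rad/s:
pole (1 + j10·0.1) = 1 + j1 → |·| ≈ 1.4142, ∠ ≈ 45.00°
pole (1 + j10·0.004) = 1 + j0.04 → |·| ≈ 1.0008, ∠ ≈ 2.29°
pole (1 + j10·0.001) = 1 + j0.01 → |·| ≈ 1, ∠ ≈ 0.57°
∠G = (0°) − (45.00° + 2.29° + 0.57°) = -47.86°

-47.9°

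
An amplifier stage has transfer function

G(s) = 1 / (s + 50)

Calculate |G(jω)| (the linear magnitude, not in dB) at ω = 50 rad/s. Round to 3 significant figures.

0.0141

At s = jω = j50:
pole (s+50): 50 + j50 → |·| = √(50²+50²) = √5000 ≈ 70.711, ∠ = arctan(50/50) ≈ 45.00°
|G| = 1 / 70.711 ≈ 0.014142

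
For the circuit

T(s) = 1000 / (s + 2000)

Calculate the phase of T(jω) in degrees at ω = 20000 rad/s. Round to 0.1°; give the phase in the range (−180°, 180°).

-84.3°

At s = jω = j20000:
pole (s+2000): 2000 + j20000 → |·| = √(2000²+20000²) = √404000000 ≈ 20100, ∠ = arctan(20000/2000) ≈ 84.29°
∠T = 0.00° − 84.29° = -84.29°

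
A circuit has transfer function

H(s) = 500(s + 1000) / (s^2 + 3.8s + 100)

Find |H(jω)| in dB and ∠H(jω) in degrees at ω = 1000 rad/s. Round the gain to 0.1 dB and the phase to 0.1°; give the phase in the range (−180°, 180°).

At s = jω = j1000:
zero (s+1000): 1000 + j1000 → |·| = √(1000²+1000²) = √2000000 ≈ 1414.2, ∠ = arctan(1000/1000) ≈ 45.00°
quadratic: (j1000)² + 3.8·j1000 + 100 = -999900 + j3800 → |·| ≈ 9.9991e+05, ∠ ≈ 179.78°
|H| = 500 · 1414.2 / 9.9991e+05 ≈ 0.70716
Gain = 20 log₁₀(0.70716) ≈ -3.01 dB
∠H = 45.00° − 179.78° = -134.78°

-3.0 dB, -134.8°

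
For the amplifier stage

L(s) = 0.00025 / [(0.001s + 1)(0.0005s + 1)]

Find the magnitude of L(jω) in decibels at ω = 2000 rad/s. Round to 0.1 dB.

-82.0 dB

At ω = 2000 rad/s:
pole (1 + j2000·0.001) = 1 + j2 → |·| ≈ 2.2361, ∠ ≈ 63.43°
pole (1 + j2000·0.0005) = 1 + j1 → |·| ≈ 1.4142, ∠ ≈ 45.00°
|L| = 0.00025 · 1 / (2.2361 · 1.4142) ≈ 7.9057e-05
Gain = 20 log₁₀(7.9057e-05) ≈ -82.04 dB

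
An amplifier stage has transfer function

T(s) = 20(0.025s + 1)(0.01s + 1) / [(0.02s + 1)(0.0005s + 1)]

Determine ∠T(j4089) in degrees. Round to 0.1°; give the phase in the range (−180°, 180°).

At ω = 4089 rad/s:
zero (1 + j4089·0.025) = 1 + j102.225 → |·| ≈ 102.23, ∠ ≈ 89.44°
zero (1 + j4089·0.01) = 1 + j40.89 → |·| ≈ 40.902, ∠ ≈ 88.60°
pole (1 + j4089·0.02) = 1 + j81.78 → |·| ≈ 81.786, ∠ ≈ 89.30°
pole (1 + j4089·0.0005) = 1 + j2.0445 → |·| ≈ 2.276, ∠ ≈ 63.94°
∠T = (89.44° + 88.60°) − (89.30° + 63.94°) = 24.80°

24.8°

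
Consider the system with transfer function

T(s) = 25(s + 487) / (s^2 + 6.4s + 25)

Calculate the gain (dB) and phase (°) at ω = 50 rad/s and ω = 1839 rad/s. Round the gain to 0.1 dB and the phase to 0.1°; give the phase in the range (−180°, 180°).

At s = jω = j50:
zero (s+487): 487 + j50 → |·| = √(487²+50²) = √239669 ≈ 489.56, ∠ = arctan(50/487) ≈ 5.86°
quadratic: (j50)² + 6.4·j50 + 25 = -2475 + j320 → |·| ≈ 2495.6, ∠ ≈ 172.63°
|T| = 25 · 489.56 / 2495.6 ≈ 4.9042
Gain = 20 log₁₀(4.9042) ≈ 13.81 dB
∠T = 5.86° − 172.63° = -166.77°

At s = jω = j1839:
zero (s+487): 487 + j1839 → |·| = √(487²+1839²) = √3619090 ≈ 1902.4, ∠ = arctan(1839/487) ≈ 75.17°
quadratic: (j1839)² + 6.4·j1839 + 25 = -3381896 + j11769.6 → |·| ≈ 3.3819e+06, ∠ ≈ 179.80°
|T| = 25 · 1902.4 / 3.3819e+06 ≈ 0.014063
Gain = 20 log₁₀(0.014063) ≈ -37.04 dB
∠T = 75.17° − 179.80° = -104.63°

ω = 50: 13.8 dB, -166.8°; ω = 1839: -37.0 dB, -104.6°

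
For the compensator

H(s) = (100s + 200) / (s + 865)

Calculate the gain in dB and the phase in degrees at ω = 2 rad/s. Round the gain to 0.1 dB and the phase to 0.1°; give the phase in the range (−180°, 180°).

Substitute s = j2:
Numerator: 100(j2) + 200 = 200 + j200
Denominator: (j2) + 865 = 865 + j2
|N| = √(200² + 200²) ≈ 282.84, ∠N ≈ 45.00°
|D| = √(865² + 2²) ≈ 865, ∠D ≈ 0.13°
|H| = 282.84 / 865 ≈ 0.32698
Gain = 20 log₁₀(0.32698) ≈ -9.71 dB
∠H = 45.00° − 0.13° = 44.87°

-9.7 dB, 44.9°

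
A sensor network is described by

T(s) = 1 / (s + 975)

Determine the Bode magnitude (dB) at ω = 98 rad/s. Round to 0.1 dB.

At s = jω = j98:
pole (s+975): 975 + j98 → |·| = √(975²+98²) = √960229 ≈ 979.91, ∠ = arctan(98/975) ≈ 5.74°
|T| = 1 / 979.91 ≈ 0.0010205
Gain = 20 log₁₀(0.0010205) ≈ -59.82 dB

-59.8 dB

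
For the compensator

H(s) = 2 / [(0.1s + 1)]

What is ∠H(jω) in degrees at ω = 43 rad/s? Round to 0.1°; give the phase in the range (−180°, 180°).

At ω = 43 rad/s:
pole (1 + j43·0.1) = 1 + j4.3 → |·| ≈ 4.4147, ∠ ≈ 76.91°
∠H = (0°) − (76.91°) = -76.91°

-76.9°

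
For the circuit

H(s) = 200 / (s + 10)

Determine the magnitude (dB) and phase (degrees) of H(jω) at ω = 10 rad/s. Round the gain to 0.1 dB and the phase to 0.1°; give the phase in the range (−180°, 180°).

23.0 dB, -45.0°

Substitute s = j10:
Numerator: 200 = 200 + j0
Denominator: (j10) + 10 = 10 + j10
|N| = √(200² + 0²) ≈ 200, ∠N ≈ 0.00°
|D| = √(10² + 10²) ≈ 14.142, ∠D ≈ 45.00°
|H| = 200 / 14.142 ≈ 14.142
Gain = 20 log₁₀(14.142) ≈ 23.01 dB
∠H = 0.00° − 45.00° = -45.00°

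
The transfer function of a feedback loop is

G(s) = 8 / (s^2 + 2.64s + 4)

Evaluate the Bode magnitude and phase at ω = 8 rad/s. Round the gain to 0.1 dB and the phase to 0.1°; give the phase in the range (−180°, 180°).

At s = jω = j8:
quadratic: (j8)² + 2.64·j8 + 4 = -60 + j21.12 → |·| ≈ 63.609, ∠ ≈ 160.61°
|G| = 8 / 63.609 ≈ 0.12577
Gain = 20 log₁₀(0.12577) ≈ -18.01 dB
∠G = 0.00° − 160.61° = -160.61°

-18.0 dB, -160.6°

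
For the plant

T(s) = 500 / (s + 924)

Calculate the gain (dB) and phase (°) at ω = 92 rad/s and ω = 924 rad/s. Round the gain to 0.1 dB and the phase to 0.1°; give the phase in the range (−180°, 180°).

ω = 92: -5.4 dB, -5.7°; ω = 924: -8.3 dB, -45.0°

Substitute s = j92:
Numerator: 500 = 500 + j0
Denominator: (j92) + 924 = 924 + j92
|N| = √(500² + 0²) ≈ 500, ∠N ≈ 0.00°
|D| = √(924² + 92²) ≈ 928.57, ∠D ≈ 5.69°
|T| = 500 / 928.57 ≈ 0.53846
Gain = 20 log₁₀(0.53846) ≈ -5.38 dB
∠T = 0.00° − 5.69° = -5.69°

Substitute s = j924:
Numerator: 500 = 500 + j0
Denominator: (j924) + 924 = 924 + j924
|N| = √(500² + 0²) ≈ 500, ∠N ≈ 0.00°
|D| = √(924² + 924²) ≈ 1306.7, ∠D ≈ 45.00°
|T| = 500 / 1306.7 ≈ 0.38264
Gain = 20 log₁₀(0.38264) ≈ -8.34 dB
∠T = 0.00° − 45.00° = -45.00°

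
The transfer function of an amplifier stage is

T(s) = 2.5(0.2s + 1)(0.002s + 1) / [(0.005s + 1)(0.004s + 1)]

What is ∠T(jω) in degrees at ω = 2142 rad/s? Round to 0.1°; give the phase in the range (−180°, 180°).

-1.3°

At ω = 2142 rad/s:
zero (1 + j2142·0.2) = 1 + j428.4 → |·| ≈ 428.4, ∠ ≈ 89.87°
zero (1 + j2142·0.002) = 1 + j4.284 → |·| ≈ 4.3992, ∠ ≈ 76.86°
pole (1 + j2142·0.005) = 1 + j10.71 → |·| ≈ 10.757, ∠ ≈ 84.67°
pole (1 + j2142·0.004) = 1 + j8.568 → |·| ≈ 8.6262, ∠ ≈ 83.34°
∠T = (89.87° + 76.86°) − (84.67° + 83.34°) = -1.28°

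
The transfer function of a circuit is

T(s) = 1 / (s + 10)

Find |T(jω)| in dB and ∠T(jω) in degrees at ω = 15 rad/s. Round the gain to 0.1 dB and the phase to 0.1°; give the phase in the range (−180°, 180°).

At s = jω = j15:
pole (s+10): 10 + j15 → |·| = √(10²+15²) = √325 ≈ 18.028, ∠ = arctan(15/10) ≈ 56.31°
|T| = 1 / 18.028 ≈ 0.055469
Gain = 20 log₁₀(0.055469) ≈ -25.12 dB
∠T = 0.00° − 56.31° = -56.31°

-25.1 dB, -56.3°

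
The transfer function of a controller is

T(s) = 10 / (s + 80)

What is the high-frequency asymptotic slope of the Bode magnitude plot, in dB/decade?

Each pole contributes −20 dB/decade at high frequency; each zero contributes +20 dB/decade.
Net: 0 zero(s) − 1 pole(s) → -20 dB/decade.

-20 dB/decade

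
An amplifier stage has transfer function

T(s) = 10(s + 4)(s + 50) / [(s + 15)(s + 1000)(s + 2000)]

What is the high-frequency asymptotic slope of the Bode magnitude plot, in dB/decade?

-20 dB/decade

Each pole contributes −20 dB/decade at high frequency; each zero contributes +20 dB/decade.
Net: 2 zero(s) − 3 pole(s) → -20 dB/decade.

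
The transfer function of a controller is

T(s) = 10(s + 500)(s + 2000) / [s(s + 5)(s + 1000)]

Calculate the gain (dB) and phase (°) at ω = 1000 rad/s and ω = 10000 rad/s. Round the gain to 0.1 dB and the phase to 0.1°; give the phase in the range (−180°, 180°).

At s = jω = j1000:
zero (s+500): 500 + j1000 → |·| = √(500²+1000²) = √1250000 ≈ 1118, ∠ = arctan(1000/500) ≈ 63.43°
zero (s+2000): 2000 + j1000 → |·| = √(2000²+1000²) = √5000000 ≈ 2236.1, ∠ = arctan(1000/2000) ≈ 26.57°
pole (s+5): 5 + j1000 → |·| = √(5²+1000²) = √1000025 ≈ 1000, ∠ = arctan(1000/5) ≈ 89.71°
pole (s+1000): 1000 + j1000 → |·| = √(1000²+1000²) = √2000000 ≈ 1414.2, ∠ = arctan(1000/1000) ≈ 45.00°
pole at origin: |s| = 1000, ∠ = 90.00° (in denominator)
|T| = 10 · 2.5e+06 / 1.4142e+09 ≈ 0.017678
Gain = 20 log₁₀(0.017678) ≈ -35.05 dB
∠T = 90.00° − 224.71° = -134.71°

At s = jω = j10000:
zero (s+500): 500 + j10000 → |·| = √(500²+10000²) = √100250000 ≈ 10012, ∠ = arctan(10000/500) ≈ 87.14°
zero (s+2000): 2000 + j10000 → |·| = √(2000²+10000²) = √104000000 ≈ 10198, ∠ = arctan(10000/2000) ≈ 78.69°
pole (s+5): 5 + j10000 → |·| = √(5²+10000²) = √100000025 ≈ 10000, ∠ = arctan(10000/5) ≈ 89.97°
pole (s+1000): 1000 + j10000 → |·| = √(1000²+10000²) = √101000000 ≈ 10050, ∠ = arctan(10000/1000) ≈ 84.29°
pole at origin: |s| = 10000, ∠ = 90.00° (in denominator)
|T| = 10 · 1.021e+08 / 1.005e+12 ≈ 0.0010159
Gain = 20 log₁₀(0.0010159) ≈ -59.86 dB
∠T = 165.83° − 264.26° = -98.43°

ω = 1000: -35.1 dB, -134.7°; ω = 10000: -59.9 dB, -98.4°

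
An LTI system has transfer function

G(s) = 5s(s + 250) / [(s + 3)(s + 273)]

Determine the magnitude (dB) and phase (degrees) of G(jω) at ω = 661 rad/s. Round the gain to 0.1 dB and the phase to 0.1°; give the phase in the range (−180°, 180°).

13.9 dB, 2.0°

At s = jω = j661:
zero (s+250): 250 + j661 → |·| = √(250²+661²) = √499421 ≈ 706.7, ∠ = arctan(661/250) ≈ 69.28°
zero at origin: s = j661 → |·| = 661, ∠ = 90.00°
pole (s+3): 3 + j661 → |·| = √(3²+661²) = √436930 ≈ 661.01, ∠ = arctan(661/3) ≈ 89.74°
pole (s+273): 273 + j661 → |·| = √(273²+661²) = √511450 ≈ 715.16, ∠ = arctan(661/273) ≈ 67.56°
|G| = 5 · 4.6713e+05 / 4.7273e+05 ≈ 4.9408
Gain = 20 log₁₀(4.9408) ≈ 13.88 dB
∠G = 159.28° − 157.30° = 1.98°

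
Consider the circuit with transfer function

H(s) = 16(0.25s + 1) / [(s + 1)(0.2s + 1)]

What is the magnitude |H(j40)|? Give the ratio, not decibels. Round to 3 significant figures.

At ω = 40 rad/s:
zero (1 + j40·0.25) = 1 + j10 → |·| ≈ 10.05, ∠ ≈ 84.29°
pole (1 + j40·1) = 1 + j40 → |·| ≈ 40.012, ∠ ≈ 88.57°
pole (1 + j40·0.2) = 1 + j8 → |·| ≈ 8.0623, ∠ ≈ 82.87°
|H| = 16 · 10.05 / (40.012 · 8.0623) ≈ 0.49847

0.498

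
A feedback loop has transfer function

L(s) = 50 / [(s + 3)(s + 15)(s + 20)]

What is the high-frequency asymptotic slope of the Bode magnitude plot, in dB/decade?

Each pole contributes −20 dB/decade at high frequency; each zero contributes +20 dB/decade.
Net: 0 zero(s) − 3 pole(s) → -60 dB/decade.

-60 dB/decade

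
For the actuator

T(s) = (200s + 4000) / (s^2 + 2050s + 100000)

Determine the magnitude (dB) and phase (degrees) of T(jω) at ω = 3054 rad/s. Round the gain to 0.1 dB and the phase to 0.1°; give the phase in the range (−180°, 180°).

-25.2 dB, -56.2°

Substitute s = j3054:
Numerator: 200(j3054) + 4000 = 4000 + j610800
Denominator: (j3054)^2 + 2050(j3054) + 100000 = -9226916 + j6260700
|N| = √(4000² + 610800²) ≈ 6.1081e+05, ∠N ≈ 89.62°
|D| = √(9226916² + 6260700²) ≈ 1.115e+07, ∠D ≈ 145.84°
|T| = 6.1081e+05 / 1.115e+07 ≈ 0.054781
Gain = 20 log₁₀(0.054781) ≈ -25.23 dB
∠T = 89.62° − 145.84° = -56.22°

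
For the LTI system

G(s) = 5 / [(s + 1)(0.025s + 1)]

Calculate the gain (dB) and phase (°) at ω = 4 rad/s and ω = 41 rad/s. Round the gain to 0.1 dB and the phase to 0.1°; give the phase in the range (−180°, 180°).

ω = 4: 1.6 dB, -81.7°; ω = 41: -21.4 dB, -134.3°

At ω = 4 rad/s:
pole (1 + j4·1) = 1 + j4 → |·| ≈ 4.1231, ∠ ≈ 75.96°
pole (1 + j4·0.025) = 1 + j0.1 → |·| ≈ 1.005, ∠ ≈ 5.71°
|G| = 5 · 1 / (4.1231 · 1.005) ≈ 1.2066
Gain = 20 log₁₀(1.2066) ≈ 1.63 dB
∠G = (0°) − (75.96° + 5.71°) = -81.67°

At ω = 41 rad/s:
pole (1 + j41·1) = 1 + j41 → |·| ≈ 41.012, ∠ ≈ 88.60°
pole (1 + j41·0.025) = 1 + j1.025 → |·| ≈ 1.432, ∠ ≈ 45.71°
|G| = 5 · 1 / (41.012 · 1.432) ≈ 0.085137
Gain = 20 log₁₀(0.085137) ≈ -21.40 dB
∠G = (0°) − (88.60° + 45.71°) = -134.31°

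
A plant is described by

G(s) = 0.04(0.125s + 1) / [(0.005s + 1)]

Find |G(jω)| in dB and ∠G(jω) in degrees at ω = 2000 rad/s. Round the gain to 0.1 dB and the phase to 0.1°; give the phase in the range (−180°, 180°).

-0.0 dB, 5.5°

At ω = 2000 rad/s:
zero (1 + j2000·0.125) = 1 + j250 → |·| ≈ 250, ∠ ≈ 89.77°
pole (1 + j2000·0.005) = 1 + j10 → |·| ≈ 10.05, ∠ ≈ 84.29°
|G| = 0.04 · 250 / (10.05) ≈ 0.99502
Gain = 20 log₁₀(0.99502) ≈ -0.04 dB
∠G = (89.77°) − (84.29°) = 5.48°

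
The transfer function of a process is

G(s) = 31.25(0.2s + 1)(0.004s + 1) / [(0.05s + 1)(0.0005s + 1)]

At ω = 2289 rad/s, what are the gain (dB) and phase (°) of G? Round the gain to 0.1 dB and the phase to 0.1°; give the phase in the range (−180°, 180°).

At ω = 2289 rad/s:
zero (1 + j2289·0.2) = 1 + j457.8 → |·| ≈ 457.8, ∠ ≈ 89.87°
zero (1 + j2289·0.004) = 1 + j9.156 → |·| ≈ 9.2104, ∠ ≈ 83.77°
pole (1 + j2289·0.05) = 1 + j114.45 → |·| ≈ 114.45, ∠ ≈ 89.50°
pole (1 + j2289·0.0005) = 1 + j1.1445 → |·| ≈ 1.5198, ∠ ≈ 48.85°
|G| = 31.25 · 457.8 · 9.2104 / (114.45 · 1.5198) ≈ 757.53
Gain = 20 log₁₀(757.53) ≈ 57.59 dB
∠G = (89.87° + 83.77°) − (89.50° + 48.85°) = 35.29°

57.6 dB, 35.3°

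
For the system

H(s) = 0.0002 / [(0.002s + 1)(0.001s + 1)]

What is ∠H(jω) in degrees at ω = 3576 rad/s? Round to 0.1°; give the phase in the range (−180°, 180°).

-156.4°

At ω = 3576 rad/s:
pole (1 + j3576·0.002) = 1 + j7.152 → |·| ≈ 7.2216, ∠ ≈ 82.04°
pole (1 + j3576·0.001) = 1 + j3.576 → |·| ≈ 3.7132, ∠ ≈ 74.38°
∠H = (0°) − (82.04° + 74.38°) = -156.42°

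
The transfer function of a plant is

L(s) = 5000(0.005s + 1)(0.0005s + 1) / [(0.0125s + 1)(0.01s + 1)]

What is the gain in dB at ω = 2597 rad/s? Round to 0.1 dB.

At ω = 2597 rad/s:
zero (1 + j2597·0.005) = 1 + j12.985 → |·| ≈ 13.023, ∠ ≈ 85.60°
zero (1 + j2597·0.0005) = 1 + j1.2985 → |·| ≈ 1.6389, ∠ ≈ 52.40°
pole (1 + j2597·0.0125) = 1 + j32.4625 → |·| ≈ 32.478, ∠ ≈ 88.24°
pole (1 + j2597·0.01) = 1 + j25.97 → |·| ≈ 25.989, ∠ ≈ 87.79°
|L| = 5000 · 13.023 · 1.6389 / (32.478 · 25.989) ≈ 126.43
Gain = 20 log₁₀(126.43) ≈ 42.04 dB

42.0 dB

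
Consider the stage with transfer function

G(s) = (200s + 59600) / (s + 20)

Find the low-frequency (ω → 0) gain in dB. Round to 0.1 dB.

69.5 dB

G(0) = 59600 / 20 = 2980
20 log₁₀(2980) ≈ 69.48 dB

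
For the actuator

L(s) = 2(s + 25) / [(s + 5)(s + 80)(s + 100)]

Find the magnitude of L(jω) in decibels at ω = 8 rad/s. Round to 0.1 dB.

-63.2 dB

At s = jω = j8:
zero (s+25): 25 + j8 → |·| = √(25²+8²) = √689 ≈ 26.249, ∠ = arctan(8/25) ≈ 17.74°
pole (s+5): 5 + j8 → |·| = √(5²+8²) = √89 ≈ 9.434, ∠ = arctan(8/5) ≈ 57.99°
pole (s+80): 80 + j8 → |·| = √(80²+8²) = √6464 ≈ 80.399, ∠ = arctan(8/80) ≈ 5.71°
pole (s+100): 100 + j8 → |·| = √(100²+8²) = √10064 ≈ 100.32, ∠ = arctan(8/100) ≈ 4.57°
|L| = 2 · 26.249 / 76091 ≈ 0.00068994
Gain = 20 log₁₀(0.00068994) ≈ -63.22 dB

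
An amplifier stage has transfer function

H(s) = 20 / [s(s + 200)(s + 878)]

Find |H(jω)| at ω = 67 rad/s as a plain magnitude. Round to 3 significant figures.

1.61e-06

At s = jω = j67:
pole (s+200): 200 + j67 → |·| = √(200²+67²) = √44489 ≈ 210.92, ∠ = arctan(67/200) ≈ 18.52°
pole (s+878): 878 + j67 → |·| = √(878²+67²) = √775373 ≈ 880.55, ∠ = arctan(67/878) ≈ 4.36°
pole at origin: |s| = 67, ∠ = 90.00° (in denominator)
|H| = 20 / 1.2444e+07 ≈ 1.6072e-06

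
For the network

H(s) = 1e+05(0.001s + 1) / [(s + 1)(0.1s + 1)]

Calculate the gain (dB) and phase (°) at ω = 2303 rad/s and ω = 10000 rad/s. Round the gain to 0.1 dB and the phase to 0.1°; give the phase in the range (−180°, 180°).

At ω = 2303 rad/s:
zero (1 + j2303·0.001) = 1 + j2.303 → |·| ≈ 2.5107, ∠ ≈ 66.53°
pole (1 + j2303·1) = 1 + j2303 → |·| ≈ 2303, ∠ ≈ 89.98°
pole (1 + j2303·0.1) = 1 + j230.3 → |·| ≈ 230.3, ∠ ≈ 89.75°
|H| = 1e+05 · 2.5107 / (2303 · 230.3) ≈ 0.47338
Gain = 20 log₁₀(0.47338) ≈ -6.50 dB
∠H = (66.53°) − (89.98° + 89.75°) = -113.20°

At ω = 10000 rad/s:
zero (1 + j10000·0.001) = 1 + j10 → |·| ≈ 10.05, ∠ ≈ 84.29°
pole (1 + j10000·1) = 1 + j10000 → |·| ≈ 10000, ∠ ≈ 89.99°
pole (1 + j10000·0.1) = 1 + j1000 → |·| ≈ 1000, ∠ ≈ 89.94°
|H| = 1e+05 · 10.05 / (10000 · 1000) ≈ 0.1005
Gain = 20 log₁₀(0.1005) ≈ -19.96 dB
∠H = (84.29°) − (89.99° + 89.94°) = -95.64°

ω = 2303: -6.5 dB, -113.2°; ω = 10000: -20.0 dB, -95.6°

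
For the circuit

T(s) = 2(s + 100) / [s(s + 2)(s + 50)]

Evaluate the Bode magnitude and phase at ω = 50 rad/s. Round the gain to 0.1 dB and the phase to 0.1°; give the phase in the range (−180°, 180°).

At s = jω = j50:
zero (s+100): 100 + j50 → |·| = √(100²+50²) = √12500 ≈ 111.8, ∠ = arctan(50/100) ≈ 26.57°
pole (s+2): 2 + j50 → |·| = √(2²+50²) = √2504 ≈ 50.04, ∠ = arctan(50/2) ≈ 87.71°
pole (s+50): 50 + j50 → |·| = √(50²+50²) = √5000 ≈ 70.711, ∠ = arctan(50/50) ≈ 45.00°
pole at origin: |s| = 50, ∠ = 90.00° (in denominator)
|T| = 2 · 111.8 / 1.7692e+05 ≈ 0.0012638
Gain = 20 log₁₀(0.0012638) ≈ -57.97 dB
∠T = 26.57° − 222.71° = -196.14° ≡ 163.86° (principal value)

-58.0 dB, 163.9°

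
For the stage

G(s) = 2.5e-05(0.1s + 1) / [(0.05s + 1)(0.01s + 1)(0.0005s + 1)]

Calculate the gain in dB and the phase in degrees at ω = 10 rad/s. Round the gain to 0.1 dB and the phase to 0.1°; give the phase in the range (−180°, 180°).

-90.0 dB, 12.4°

At ω = 10 rad/s:
zero (1 + j10·0.1) = 1 + j1 → |·| ≈ 1.4142, ∠ ≈ 45.00°
pole (1 + j10·0.05) = 1 + j0.5 → |·| ≈ 1.118, ∠ ≈ 26.57°
pole (1 + j10·0.01) = 1 + j0.1 → |·| ≈ 1.005, ∠ ≈ 5.71°
pole (1 + j10·0.0005) = 1 + j0.005 → |·| ≈ 1, ∠ ≈ 0.29°
|G| = 2.5e-05 · 1.4142 / (1.118 · 1.005 · 1) ≈ 3.1466e-05
Gain = 20 log₁₀(3.1466e-05) ≈ -90.04 dB
∠G = (45.00°) − (26.57° + 5.71° + 0.29°) = 12.43°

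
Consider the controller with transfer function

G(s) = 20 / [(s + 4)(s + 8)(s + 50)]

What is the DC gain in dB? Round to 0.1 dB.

G(0) = 20 / (4·8·50) = 0.0125
20 log₁₀(0.0125) ≈ -38.06 dB

-38.1 dB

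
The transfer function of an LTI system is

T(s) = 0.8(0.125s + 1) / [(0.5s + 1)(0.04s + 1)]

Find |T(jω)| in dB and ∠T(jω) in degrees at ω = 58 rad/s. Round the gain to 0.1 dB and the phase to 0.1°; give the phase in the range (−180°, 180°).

-22.0 dB, -72.6°

At ω = 58 rad/s:
zero (1 + j58·0.125) = 1 + j7.25 → |·| ≈ 7.3186, ∠ ≈ 82.15°
pole (1 + j58·0.5) = 1 + j29 → |·| ≈ 29.017, ∠ ≈ 88.03°
pole (1 + j58·0.04) = 1 + j2.32 → |·| ≈ 2.5263, ∠ ≈ 66.68°
|T| = 0.8 · 7.3186 / (29.017 · 2.5263) ≈ 0.079869
Gain = 20 log₁₀(0.079869) ≈ -21.95 dB
∠T = (82.15°) − (88.03° + 66.68°) = -72.56°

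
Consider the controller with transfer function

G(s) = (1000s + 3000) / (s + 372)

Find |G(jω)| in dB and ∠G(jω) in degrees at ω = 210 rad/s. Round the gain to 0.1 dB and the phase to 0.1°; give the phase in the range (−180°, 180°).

53.8 dB, 59.7°

Substitute s = j210:
Numerator: 1000(j210) + 3000 = 3000 + j210000
Denominator: (j210) + 372 = 372 + j210
|N| = √(3000² + 210000²) ≈ 2.1002e+05, ∠N ≈ 89.18°
|D| = √(372² + 210²) ≈ 427.18, ∠D ≈ 29.45°
|G| = 2.1002e+05 / 427.18 ≈ 491.64
Gain = 20 log₁₀(491.64) ≈ 53.83 dB
∠G = 89.18° − 29.45° = 59.73°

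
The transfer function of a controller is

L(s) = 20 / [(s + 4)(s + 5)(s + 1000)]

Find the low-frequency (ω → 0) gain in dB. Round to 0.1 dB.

L(0) = 20 / (4·5·1000) = 0.001
20 log₁₀(0.001) ≈ -60.00 dB

-60.0 dB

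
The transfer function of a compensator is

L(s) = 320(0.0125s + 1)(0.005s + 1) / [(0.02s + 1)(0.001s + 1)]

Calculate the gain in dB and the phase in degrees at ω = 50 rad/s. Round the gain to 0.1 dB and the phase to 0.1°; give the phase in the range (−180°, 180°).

At ω = 50 rad/s:
zero (1 + j50·0.0125) = 1 + j0.625 → |·| ≈ 1.1792, ∠ ≈ 32.01°
zero (1 + j50·0.005) = 1 + j0.25 → |·| ≈ 1.0308, ∠ ≈ 14.04°
pole (1 + j50·0.02) = 1 + j1 → |·| ≈ 1.4142, ∠ ≈ 45.00°
pole (1 + j50·0.001) = 1 + j0.05 → |·| ≈ 1.0012, ∠ ≈ 2.86°
|L| = 320 · 1.1792 · 1.0308 / (1.4142 · 1.0012) ≈ 274.71
Gain = 20 log₁₀(274.71) ≈ 48.78 dB
∠L = (32.01° + 14.04°) − (45.00° + 2.86°) = -1.81°

48.8 dB, -1.8°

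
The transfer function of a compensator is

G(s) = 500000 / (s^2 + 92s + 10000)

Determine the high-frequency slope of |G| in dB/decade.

-40 dB/decade

Each pole contributes −20 dB/decade at high frequency; each zero contributes +20 dB/decade.
Net: 0 zero(s) − 2 pole(s) → -40 dB/decade.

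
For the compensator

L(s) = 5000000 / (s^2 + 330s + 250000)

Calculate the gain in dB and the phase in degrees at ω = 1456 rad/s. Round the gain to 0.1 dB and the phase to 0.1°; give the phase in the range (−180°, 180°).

8.3 dB, -165.6°

At s = jω = j1456:
quadratic: (j1456)² + 330·j1456 + 250000 = -1869936 + j480480 → |·| ≈ 1.9307e+06, ∠ ≈ 165.59°
|L| = 5000000 / 1.9307e+06 ≈ 2.5897
Gain = 20 log₁₀(2.5897) ≈ 8.26 dB
∠L = 0.00° − 165.59° = -165.59°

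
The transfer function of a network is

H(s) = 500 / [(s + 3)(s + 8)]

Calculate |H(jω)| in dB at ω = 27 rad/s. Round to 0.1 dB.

At s = jω = j27:
pole (s+3): 3 + j27 → |·| = √(3²+27²) = √738 ≈ 27.166, ∠ = arctan(27/3) ≈ 83.66°
pole (s+8): 8 + j27 → |·| = √(8²+27²) = √793 ≈ 28.16, ∠ = arctan(27/8) ≈ 73.50°
|H| = 500 / 764.99 ≈ 0.6536
Gain = 20 log₁₀(0.6536) ≈ -3.69 dB

-3.7 dB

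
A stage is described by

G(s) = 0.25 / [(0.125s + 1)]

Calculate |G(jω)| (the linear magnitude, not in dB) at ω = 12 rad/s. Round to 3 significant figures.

At ω = 12 rad/s:
pole (1 + j12·0.125) = 1 + j1.5 → |·| ≈ 1.8028, ∠ ≈ 56.31°
|G| = 0.25 · 1 / (1.8028) ≈ 0.13867

0.139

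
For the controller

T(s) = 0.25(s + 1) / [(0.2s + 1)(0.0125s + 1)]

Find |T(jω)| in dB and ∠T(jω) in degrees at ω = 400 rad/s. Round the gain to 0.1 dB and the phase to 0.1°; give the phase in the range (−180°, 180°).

-12.2 dB, -78.1°

At ω = 400 rad/s:
zero (1 + j400·1) = 1 + j400 → |·| ≈ 400, ∠ ≈ 89.86°
pole (1 + j400·0.2) = 1 + j80 → |·| ≈ 80.006, ∠ ≈ 89.28°
pole (1 + j400·0.0125) = 1 + j5 → |·| ≈ 5.099, ∠ ≈ 78.69°
|T| = 0.25 · 400 / (80.006 · 5.099) ≈ 0.24513
Gain = 20 log₁₀(0.24513) ≈ -12.21 dB
∠T = (89.86°) − (89.28° + 78.69°) = -78.11°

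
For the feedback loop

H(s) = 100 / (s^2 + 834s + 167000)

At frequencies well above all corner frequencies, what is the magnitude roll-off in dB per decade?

-40 dB/decade

Each pole contributes −20 dB/decade at high frequency; each zero contributes +20 dB/decade.
Net: 0 zero(s) − 2 pole(s) → -40 dB/decade.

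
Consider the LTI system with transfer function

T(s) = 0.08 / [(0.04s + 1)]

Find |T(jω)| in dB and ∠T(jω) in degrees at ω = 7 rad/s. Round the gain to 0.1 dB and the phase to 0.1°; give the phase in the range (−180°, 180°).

At ω = 7 rad/s:
pole (1 + j7·0.04) = 1 + j0.28 → |·| ≈ 1.0385, ∠ ≈ 15.64°
|T| = 0.08 · 1 / (1.0385) ≈ 0.077034
Gain = 20 log₁₀(0.077034) ≈ -22.27 dB
∠T = (0°) − (15.64°) = -15.64°

-22.3 dB, -15.6°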